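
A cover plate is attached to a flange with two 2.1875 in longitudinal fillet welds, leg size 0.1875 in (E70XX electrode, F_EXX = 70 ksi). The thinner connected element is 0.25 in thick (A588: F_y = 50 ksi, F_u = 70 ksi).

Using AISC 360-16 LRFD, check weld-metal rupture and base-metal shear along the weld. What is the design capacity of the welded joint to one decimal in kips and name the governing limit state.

Weld metal: throat = 0.707×0.1875 = 0.13256 in, L = 2×2.1875 = 4.375 in. φR_n = 0.75 × 0.6 × 70 × 0.13256 × 4.375 = 18.3 kips.
Base metal shear (0.25 in plate): yield φR_n = 1.0×0.6×50×0.25×4.375 = 32.8 kips; rupture φR_n = 0.75×0.6×70×0.25×4.375 = 34.5 kips; take 32.8 kips (yield).
Governing: min(18.3, 32.8) = 18.3 kips → weld metal.

18.3 kips (weld metal governs)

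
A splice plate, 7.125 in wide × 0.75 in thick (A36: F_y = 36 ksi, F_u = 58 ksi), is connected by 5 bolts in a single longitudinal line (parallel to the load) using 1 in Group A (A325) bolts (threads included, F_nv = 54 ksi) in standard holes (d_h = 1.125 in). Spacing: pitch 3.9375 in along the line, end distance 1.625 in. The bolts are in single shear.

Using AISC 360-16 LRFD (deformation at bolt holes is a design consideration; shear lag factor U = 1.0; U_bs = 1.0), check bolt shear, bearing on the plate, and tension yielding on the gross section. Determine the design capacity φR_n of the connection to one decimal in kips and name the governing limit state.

Bolt shear: A_b = π(1)²/4 = 0.7854 in². φR_n = 0.75 × 54 × 0.7854 × 5 × 1 = 159.0 kips.
Bearing (0.75 in plate, F_u = 58 ksi): end bolts L_c = 1.625 − 1.125/2 = 1.0625, R_n = min(1.2×1.0625×0.75×58, 2.4×1×0.75×58) = 55.463 kips/bolt; interior L_c = 3.9375 − 1.125 = 2.8125, R_n = 104.4 kips/bolt. φR_n = 0.75 × (1×55.463 + 4×104.4) = 354.8 kips.
Tension yield (gross): A_g = 7.125×0.75 = 5.3438 in². φR_n = 0.90 × 36 × 5.3438 = 173.1 kips.
Governing: min(159.0, 354.8, 173.1) = 159.0 kips → bolt shear.

159.0 kips (bolt shear governs)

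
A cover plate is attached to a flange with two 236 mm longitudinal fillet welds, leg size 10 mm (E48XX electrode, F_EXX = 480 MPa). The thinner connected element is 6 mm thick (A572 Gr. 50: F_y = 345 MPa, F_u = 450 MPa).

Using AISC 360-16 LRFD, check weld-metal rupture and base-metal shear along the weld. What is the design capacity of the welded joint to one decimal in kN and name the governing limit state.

Weld metal: throat = 0.707×10 = 7.07 mm, L = 2×236 = 472 mm. φR_n = 0.75 × 0.6 × 480 × 7.07 × 472 = 720.8 kN.
Base metal shear (6 mm plate): yield φR_n = 1.0×0.6×345×6×472 = 586.2 kN; rupture φR_n = 0.75×0.6×450×6×472 = 573.5 kN; take 573.5 kN (rupture).
Governing: min(720.8, 573.5) = 573.5 kN → base-metal shear.

573.5 kN (base-metal shear governs)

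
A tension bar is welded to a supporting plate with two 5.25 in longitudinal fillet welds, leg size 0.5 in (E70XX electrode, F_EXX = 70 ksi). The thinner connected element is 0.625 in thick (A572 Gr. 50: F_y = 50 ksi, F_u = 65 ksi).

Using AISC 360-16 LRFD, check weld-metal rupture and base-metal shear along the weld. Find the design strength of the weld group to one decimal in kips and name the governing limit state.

Weld metal: throat = 0.707×0.5 = 0.3535 in, L = 2×5.25 = 10.5 in. φR_n = 0.75 × 0.6 × 70 × 0.3535 × 10.5 = 116.9 kips.
Base metal shear (0.625 in plate): yield φR_n = 1.0×0.6×50×0.625×10.5 = 196.9 kips; rupture φR_n = 0.75×0.6×65×0.625×10.5 = 192.0 kips; take 192.0 kips (rupture).
Governing: min(116.9, 192.0) = 116.9 kips → weld metal.

116.9 kips (weld metal governs)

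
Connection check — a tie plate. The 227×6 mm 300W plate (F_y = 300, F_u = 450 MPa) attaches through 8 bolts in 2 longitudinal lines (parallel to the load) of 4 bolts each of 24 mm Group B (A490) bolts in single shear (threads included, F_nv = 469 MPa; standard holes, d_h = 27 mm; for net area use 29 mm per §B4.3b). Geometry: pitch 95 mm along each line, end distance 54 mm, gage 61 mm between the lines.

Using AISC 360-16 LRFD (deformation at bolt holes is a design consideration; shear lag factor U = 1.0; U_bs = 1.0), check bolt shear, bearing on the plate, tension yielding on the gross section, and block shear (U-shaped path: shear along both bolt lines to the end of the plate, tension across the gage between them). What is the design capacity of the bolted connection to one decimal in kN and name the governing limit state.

Bolt shear: A_b = π(24)²/4 = 452.39 mm². φR_n = 0.75 × 469 × 452.39 × 8 × 1 = 1273.0 kN.
Bearing (6 mm plate, F_u = 450 MPa): end bolts L_c = 54 − 27/2 = 40.5, R_n = min(1.2×40.5×6×450, 2.4×24×6×450) = 131.22 kN/bolt; interior L_c = 95 − 27 = 68, R_n = 155.52 kN/bolt. φR_n = 0.75 × (2×131.22 + 6×155.52) = 896.7 kN.
Tension yield (gross): A_g = 227×6 = 1362 mm². φR_n = 0.90 × 300 × 1362 = 367.7 kN.
Block shear: shear path 2×[54+3×95] = 2×339 mm, A_gv = 4068, A_nv = 2×(339 − 3.5×29)×6 = 2850 mm²; tension across gage: (61 − 1×29)×6 = 192 mm². R_n = min(0.6×450×2850, 0.6×300×4068) + 1.0×450×192 = min(769.5, 732.24) + 86.4 = 818.64 kN. φR_n = 0.75 × 818.64 = 614.0 kN.
Governing: min(1273.0, 896.7, 367.7, 614.0) = 367.7 kN → gross-section yield.

367.7 kN (gross-section yield governs)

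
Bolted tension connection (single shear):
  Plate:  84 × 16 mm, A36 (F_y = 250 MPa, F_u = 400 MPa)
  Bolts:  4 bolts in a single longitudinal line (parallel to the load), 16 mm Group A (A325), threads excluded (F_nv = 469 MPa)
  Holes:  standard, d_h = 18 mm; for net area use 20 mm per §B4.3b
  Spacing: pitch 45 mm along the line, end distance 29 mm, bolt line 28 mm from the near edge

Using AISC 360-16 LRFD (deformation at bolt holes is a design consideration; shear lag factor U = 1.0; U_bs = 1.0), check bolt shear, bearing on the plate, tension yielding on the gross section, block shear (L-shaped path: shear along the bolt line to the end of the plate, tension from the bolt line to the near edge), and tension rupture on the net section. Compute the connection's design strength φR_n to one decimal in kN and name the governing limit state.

282.9 kN (bolt shear governs)

Bolt shear: A_b = π(16)²/4 = 201.06 mm². φR_n = 0.75 × 469 × 201.06 × 4 × 1 = 282.9 kN.
Bearing (16 mm plate, F_u = 400 MPa): end bolts L_c = 29 − 18/2 = 20, R_n = min(1.2×20×16×400, 2.4×16×16×400) = 153.6 kN/bolt; interior L_c = 45 − 18 = 27, R_n = 207.36 kN/bolt. φR_n = 0.75 × (1×153.6 + 3×207.36) = 581.8 kN.
Tension yield (gross): A_g = 84×16 = 1344 mm². φR_n = 0.90 × 250 × 1344 = 302.4 kN.
Block shear: shear path 1×[29+3×45] = 1×164 mm, A_gv = 2624, A_nv = 1×(164 − 3.5×20)×16 = 1504 mm²; tension to near edge: (28 − 0.5×20)×16 = 288 mm². R_n = min(0.6×400×1504, 0.6×250×2624) + 1.0×400×288 = min(360.96, 393.6) + 115.2 = 476.16 kN. φR_n = 0.75 × 476.16 = 357.1 kN.
Tension rupture (net): A_n = (84 − 1×20)×16 = 1024 mm² (U = 1.0, A_e = A_n). φR_n = 0.75 × 400 × 1024 = 307.2 kN.
Governing: min(282.9, 581.8, 302.4, 357.1, 307.2) = 282.9 kN → bolt shear.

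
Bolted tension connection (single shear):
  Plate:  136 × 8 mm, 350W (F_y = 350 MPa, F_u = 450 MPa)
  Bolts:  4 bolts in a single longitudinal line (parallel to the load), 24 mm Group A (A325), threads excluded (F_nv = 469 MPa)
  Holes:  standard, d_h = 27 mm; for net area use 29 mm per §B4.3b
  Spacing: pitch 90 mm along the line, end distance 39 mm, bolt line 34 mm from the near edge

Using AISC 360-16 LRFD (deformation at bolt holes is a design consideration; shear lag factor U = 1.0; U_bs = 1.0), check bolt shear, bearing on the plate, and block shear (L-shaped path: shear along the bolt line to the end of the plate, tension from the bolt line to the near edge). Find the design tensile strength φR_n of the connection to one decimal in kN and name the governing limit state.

388.8 kN (block shear governs)

Bolt shear: A_b = π(24)²/4 = 452.39 mm². φR_n = 0.75 × 469 × 452.39 × 4 × 1 = 636.5 kN.
Bearing (8 mm plate, F_u = 450 MPa): end bolts L_c = 39 − 27/2 = 25.5, R_n = min(1.2×25.5×8×450, 2.4×24×8×450) = 110.16 kN/bolt; interior L_c = 90 − 27 = 63, R_n = 207.36 kN/bolt. φR_n = 0.75 × (1×110.16 + 3×207.36) = 549.2 kN.
Block shear: shear path 1×[39+3×90] = 1×309 mm, A_gv = 2472, A_nv = 1×(309 − 3.5×29)×8 = 1660 mm²; tension to near edge: (34 − 0.5×29)×8 = 156 mm². R_n = min(0.6×450×1660, 0.6×350×2472) + 1.0×450×156 = min(448.2, 519.12) + 70.2 = 518.4 kN. φR_n = 0.75 × 518.4 = 388.8 kN.
Governing: min(636.5, 549.2, 388.8) = 388.8 kN → block shear.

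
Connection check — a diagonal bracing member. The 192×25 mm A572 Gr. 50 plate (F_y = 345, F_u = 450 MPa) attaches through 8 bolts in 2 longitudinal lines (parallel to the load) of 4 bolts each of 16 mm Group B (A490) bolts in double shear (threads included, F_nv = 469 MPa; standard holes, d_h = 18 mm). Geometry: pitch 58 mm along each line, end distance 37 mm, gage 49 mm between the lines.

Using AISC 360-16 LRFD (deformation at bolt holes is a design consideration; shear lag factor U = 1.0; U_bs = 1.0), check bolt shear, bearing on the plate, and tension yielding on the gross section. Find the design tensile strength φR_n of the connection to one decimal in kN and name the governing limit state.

Bolt shear: A_b = π(16)²/4 = 201.06 mm². φR_n = 0.75 × 469 × 201.06 × 8 × 2 = 1131.6 kN.
Bearing (25 mm plate, F_u = 450 MPa): end bolts L_c = 37 − 18/2 = 28, R_n = min(1.2×28×25×450, 2.4×16×25×450) = 378 kN/bolt; interior L_c = 58 − 18 = 40, R_n = 432 kN/bolt. φR_n = 0.75 × (2×378 + 6×432) = 2511.0 kN.
Tension yield (gross): A_g = 192×25 = 4800 mm². φR_n = 0.90 × 345 × 4800 = 1490.4 kN.
Governing: min(1131.6, 2511.0, 1490.4) = 1131.6 kN → bolt shear.

1131.6 kN (bolt shear governs)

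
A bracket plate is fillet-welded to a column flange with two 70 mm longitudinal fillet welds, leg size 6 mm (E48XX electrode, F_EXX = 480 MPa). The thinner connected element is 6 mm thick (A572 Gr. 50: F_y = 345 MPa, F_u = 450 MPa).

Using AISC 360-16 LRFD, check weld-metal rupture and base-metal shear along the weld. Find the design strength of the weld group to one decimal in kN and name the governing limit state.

Weld metal: throat = 0.707×6 = 4.242 mm, L = 2×70 = 140 mm. φR_n = 0.75 × 0.6 × 480 × 4.242 × 140 = 128.3 kN.
Base metal shear (6 mm plate): yield φR_n = 1.0×0.6×345×6×140 = 173.9 kN; rupture φR_n = 0.75×0.6×450×6×140 = 170.1 kN; take 170.1 kN (rupture).
Governing: min(128.3, 170.1) = 128.3 kN → weld metal.

128.3 kN (weld metal governs)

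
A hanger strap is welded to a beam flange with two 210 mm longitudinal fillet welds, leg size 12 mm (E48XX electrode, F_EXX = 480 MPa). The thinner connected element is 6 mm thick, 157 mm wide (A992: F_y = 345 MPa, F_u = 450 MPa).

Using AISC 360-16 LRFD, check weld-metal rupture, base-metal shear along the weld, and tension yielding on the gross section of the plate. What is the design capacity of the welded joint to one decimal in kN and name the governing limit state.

292.5 kN (gross-section yield governs)

Weld metal: throat = 0.707×12 = 8.484 mm, L = 2×210 = 420 mm. φR_n = 0.75 × 0.6 × 480 × 8.484 × 420 = 769.7 kN.
Base metal shear (6 mm plate): yield φR_n = 1.0×0.6×345×6×420 = 521.6 kN; rupture φR_n = 0.75×0.6×450×6×420 = 510.3 kN; take 510.3 kN (rupture).
Tension yield (gross): A_g = 157×6 = 942 mm². φR_n = 0.90 × 345 × 942 = 292.5 kN.
Governing: min(769.7, 510.3, 292.5) = 292.5 kN → gross-section yield.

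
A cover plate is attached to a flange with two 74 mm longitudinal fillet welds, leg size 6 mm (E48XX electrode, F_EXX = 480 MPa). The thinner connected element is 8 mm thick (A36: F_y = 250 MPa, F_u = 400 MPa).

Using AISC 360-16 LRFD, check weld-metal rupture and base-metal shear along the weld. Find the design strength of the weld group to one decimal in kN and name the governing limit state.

Weld metal: throat = 0.707×6 = 4.242 mm, L = 2×74 = 148 mm. φR_n = 0.75 × 0.6 × 480 × 4.242 × 148 = 135.6 kN.
Base metal shear (8 mm plate): yield φR_n = 1.0×0.6×250×8×148 = 177.6 kN; rupture φR_n = 0.75×0.6×400×8×148 = 213.1 kN; take 177.6 kN (yield).
Governing: min(135.6, 177.6) = 135.6 kN → weld metal.

135.6 kN (weld metal governs)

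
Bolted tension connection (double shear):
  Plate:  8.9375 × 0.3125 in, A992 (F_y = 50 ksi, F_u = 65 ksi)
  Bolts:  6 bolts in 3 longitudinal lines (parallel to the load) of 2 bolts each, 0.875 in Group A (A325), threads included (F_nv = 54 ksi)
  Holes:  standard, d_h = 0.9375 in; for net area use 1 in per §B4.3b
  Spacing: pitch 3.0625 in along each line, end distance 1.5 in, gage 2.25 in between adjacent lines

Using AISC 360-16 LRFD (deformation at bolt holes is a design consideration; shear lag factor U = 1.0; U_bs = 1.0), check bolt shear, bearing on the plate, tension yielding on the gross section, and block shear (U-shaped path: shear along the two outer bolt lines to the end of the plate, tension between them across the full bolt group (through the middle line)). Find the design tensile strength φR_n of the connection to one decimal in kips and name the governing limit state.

Bolt shear: A_b = π(0.875)²/4 = 0.60132 in². φR_n = 0.75 × 54 × 0.60132 × 6 × 2 = 292.2 kips.
Bearing (0.3125 in plate, F_u = 65 ksi): end bolts L_c = 1.5 − 0.9375/2 = 1.03125, R_n = min(1.2×1.03125×0.3125×65, 2.4×0.875×0.3125×65) = 25.137 kips/bolt; interior L_c = 3.0625 − 0.9375 = 2.125, R_n = 42.656 kips/bolt. φR_n = 0.75 × (3×25.137 + 3×42.656) = 152.5 kips.
Tension yield (gross): A_g = 8.9375×0.3125 = 2.793 in². φR_n = 0.90 × 50 × 2.793 = 125.7 kips.
Block shear: shear path 2×[1.5+1×3.0625] = 2×4.5625 in, A_gv = 2.8516, A_nv = 2×(4.5625 − 1.5×1)×0.3125 = 1.9141 in²; tension across gage: (4.5 − 2×1)×0.3125 = 0.78125 in². R_n = min(0.6×65×1.9141, 0.6×50×2.8516) + 1.0×65×0.78125 = min(74.65, 85.548) + 50.781 = 125.43 kips. φR_n = 0.75 × 125.43 = 94.1 kips.
Governing: min(292.2, 152.5, 125.7, 94.1) = 94.1 kips → block shear.

94.1 kips (block shear governs)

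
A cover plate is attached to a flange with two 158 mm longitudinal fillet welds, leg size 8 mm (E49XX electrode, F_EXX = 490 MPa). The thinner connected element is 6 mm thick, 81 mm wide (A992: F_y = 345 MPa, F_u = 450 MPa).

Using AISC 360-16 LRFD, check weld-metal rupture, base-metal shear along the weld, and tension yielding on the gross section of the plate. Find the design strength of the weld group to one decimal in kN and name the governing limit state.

Weld metal: throat = 0.707×8 = 5.656 mm, L = 2×158 = 316 mm. φR_n = 0.75 × 0.6 × 490 × 5.656 × 316 = 394.1 kN.
Base metal shear (6 mm plate): yield φR_n = 1.0×0.6×345×6×316 = 392.5 kN; rupture φR_n = 0.75×0.6×450×6×316 = 383.9 kN; take 383.9 kN (rupture).
Tension yield (gross): A_g = 81×6 = 486 mm². φR_n = 0.90 × 345 × 486 = 150.9 kN.
Governing: min(394.1, 383.9, 150.9) = 150.9 kN → gross-section yield.

150.9 kN (gross-section yield governs)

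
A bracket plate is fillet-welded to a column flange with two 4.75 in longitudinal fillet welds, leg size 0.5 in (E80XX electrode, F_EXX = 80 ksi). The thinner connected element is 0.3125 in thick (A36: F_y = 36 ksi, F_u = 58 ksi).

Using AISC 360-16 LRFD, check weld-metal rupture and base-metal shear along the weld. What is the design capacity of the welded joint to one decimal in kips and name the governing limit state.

64.1 kips (base-metal shear governs)

Weld metal: throat = 0.707×0.5 = 0.3535 in, L = 2×4.75 = 9.5 in. φR_n = 0.75 × 0.6 × 80 × 0.3535 × 9.5 = 120.9 kips.
Base metal shear (0.3125 in plate): yield φR_n = 1.0×0.6×36×0.3125×9.5 = 64.1 kips; rupture φR_n = 0.75×0.6×58×0.3125×9.5 = 77.5 kips; take 64.1 kips (yield).
Governing: min(120.9, 64.1) = 64.1 kips → base-metal shear.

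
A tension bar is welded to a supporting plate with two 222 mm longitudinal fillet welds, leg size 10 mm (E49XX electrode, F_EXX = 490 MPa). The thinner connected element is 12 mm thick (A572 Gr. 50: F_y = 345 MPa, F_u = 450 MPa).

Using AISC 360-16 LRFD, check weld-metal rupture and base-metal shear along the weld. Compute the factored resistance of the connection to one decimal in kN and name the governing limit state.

692.2 kN (weld metal governs)

Weld metal: throat = 0.707×10 = 7.07 mm, L = 2×222 = 444 mm. φR_n = 0.75 × 0.6 × 490 × 7.07 × 444 = 692.2 kN.
Base metal shear (12 mm plate): yield φR_n = 1.0×0.6×345×12×444 = 1102.9 kN; rupture φR_n = 0.75×0.6×450×12×444 = 1078.9 kN; take 1078.9 kN (rupture).
Governing: min(692.2, 1078.9) = 692.2 kN → weld metal.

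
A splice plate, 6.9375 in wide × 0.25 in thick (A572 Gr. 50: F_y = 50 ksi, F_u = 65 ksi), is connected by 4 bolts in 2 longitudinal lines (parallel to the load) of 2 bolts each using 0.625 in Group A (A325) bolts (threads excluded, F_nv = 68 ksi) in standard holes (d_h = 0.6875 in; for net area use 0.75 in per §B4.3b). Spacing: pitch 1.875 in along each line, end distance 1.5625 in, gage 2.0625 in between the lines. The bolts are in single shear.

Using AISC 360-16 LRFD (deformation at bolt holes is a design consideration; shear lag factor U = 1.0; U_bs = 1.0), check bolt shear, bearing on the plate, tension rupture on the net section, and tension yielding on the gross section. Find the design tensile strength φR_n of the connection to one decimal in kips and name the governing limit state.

Bolt shear: A_b = π(0.625)²/4 = 0.3068 in². φR_n = 0.75 × 68 × 0.3068 × 4 × 1 = 62.6 kips.
Bearing (0.25 in plate, F_u = 65 ksi): end bolts L_c = 1.5625 − 0.6875/2 = 1.21875, R_n = min(1.2×1.21875×0.25×65, 2.4×0.625×0.25×65) = 23.766 kips/bolt; interior L_c = 1.875 − 0.6875 = 1.1875, R_n = 23.156 kips/bolt. φR_n = 0.75 × (2×23.766 + 2×23.156) = 70.4 kips.
Tension rupture (net): A_n = (6.9375 − 2×0.75)×0.25 = 1.3594 in² (U = 1.0, A_e = A_n). φR_n = 0.75 × 65 × 1.3594 = 66.3 kips.
Tension yield (gross): A_g = 6.9375×0.25 = 1.7344 in². φR_n = 0.90 × 50 × 1.7344 = 78.0 kips.
Governing: min(62.6, 70.4, 66.3, 78.0) = 62.6 kips → bolt shear.

62.6 kips (bolt shear governs)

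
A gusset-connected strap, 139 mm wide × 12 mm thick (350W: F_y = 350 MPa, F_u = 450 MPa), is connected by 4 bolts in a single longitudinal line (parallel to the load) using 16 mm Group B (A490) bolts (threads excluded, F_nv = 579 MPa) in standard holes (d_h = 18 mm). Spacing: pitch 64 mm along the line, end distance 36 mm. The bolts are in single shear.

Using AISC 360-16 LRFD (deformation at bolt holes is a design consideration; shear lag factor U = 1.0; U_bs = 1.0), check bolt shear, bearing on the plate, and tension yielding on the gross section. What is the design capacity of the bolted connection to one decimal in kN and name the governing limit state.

349.2 kN (bolt shear governs)

Bolt shear: A_b = π(16)²/4 = 201.06 mm². φR_n = 0.75 × 579 × 201.06 × 4 × 1 = 349.2 kN.
Bearing (12 mm plate, F_u = 450 MPa): end bolts L_c = 36 − 18/2 = 27, R_n = min(1.2×27×12×450, 2.4×16×12×450) = 174.96 kN/bolt; interior L_c = 64 − 18 = 46, R_n = 207.36 kN/bolt. φR_n = 0.75 × (1×174.96 + 3×207.36) = 597.8 kN.
Tension yield (gross): A_g = 139×12 = 1668 mm². φR_n = 0.90 × 350 × 1668 = 525.4 kN.
Governing: min(349.2, 597.8, 525.4) = 349.2 kN → bolt shear.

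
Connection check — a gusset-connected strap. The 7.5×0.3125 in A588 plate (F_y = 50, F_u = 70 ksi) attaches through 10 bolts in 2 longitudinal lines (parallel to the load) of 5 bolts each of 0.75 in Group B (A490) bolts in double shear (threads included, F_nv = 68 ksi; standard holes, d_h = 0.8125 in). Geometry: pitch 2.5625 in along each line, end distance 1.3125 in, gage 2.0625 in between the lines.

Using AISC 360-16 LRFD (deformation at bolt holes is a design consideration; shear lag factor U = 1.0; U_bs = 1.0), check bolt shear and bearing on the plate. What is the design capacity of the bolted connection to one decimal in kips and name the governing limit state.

Bolt shear: A_b = π(0.75)²/4 = 0.44179 in². φR_n = 0.75 × 68 × 0.44179 × 10 × 2 = 450.6 kips.
Bearing (0.3125 in plate, F_u = 70 ksi): end bolts L_c = 1.3125 − 0.8125/2 = 0.90625, R_n = min(1.2×0.90625×0.3125×70, 2.4×0.75×0.3125×70) = 23.789 kips/bolt; interior L_c = 2.5625 − 0.8125 = 1.75, R_n = 39.375 kips/bolt. φR_n = 0.75 × (2×23.789 + 8×39.375) = 271.9 kips.
Governing: min(450.6, 271.9) = 271.9 kips → bearing.

271.9 kips (bearing governs)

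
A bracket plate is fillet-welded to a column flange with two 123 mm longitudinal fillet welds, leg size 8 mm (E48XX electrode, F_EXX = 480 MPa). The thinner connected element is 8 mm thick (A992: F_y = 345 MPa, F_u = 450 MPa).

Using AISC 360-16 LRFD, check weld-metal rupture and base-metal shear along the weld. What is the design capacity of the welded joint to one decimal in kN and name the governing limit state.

Weld metal: throat = 0.707×8 = 5.656 mm, L = 2×123 = 246 mm. φR_n = 0.75 × 0.6 × 480 × 5.656 × 246 = 300.5 kN.
Base metal shear (8 mm plate): yield φR_n = 1.0×0.6×345×8×246 = 407.4 kN; rupture φR_n = 0.75×0.6×450×8×246 = 398.5 kN; take 398.5 kN (rupture).
Governing: min(300.5, 398.5) = 300.5 kN → weld metal.

300.5 kN (weld metal governs)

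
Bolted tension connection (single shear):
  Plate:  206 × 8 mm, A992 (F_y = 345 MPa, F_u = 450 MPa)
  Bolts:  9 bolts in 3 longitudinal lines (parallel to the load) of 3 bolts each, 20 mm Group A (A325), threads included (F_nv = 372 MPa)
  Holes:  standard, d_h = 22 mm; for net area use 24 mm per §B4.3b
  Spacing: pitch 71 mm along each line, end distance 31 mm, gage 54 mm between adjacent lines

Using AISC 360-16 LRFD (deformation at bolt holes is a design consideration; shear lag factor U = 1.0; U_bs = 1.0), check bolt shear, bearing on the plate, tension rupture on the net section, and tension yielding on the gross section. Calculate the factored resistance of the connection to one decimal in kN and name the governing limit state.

Bolt shear: A_b = π(20)²/4 = 314.16 mm². φR_n = 0.75 × 372 × 314.16 × 9 × 1 = 788.9 kN.
Bearing (8 mm plate, F_u = 450 MPa): end bolts L_c = 31 − 22/2 = 20, R_n = min(1.2×20×8×450, 2.4×20×8×450) = 86.4 kN/bolt; interior L_c = 71 − 22 = 49, R_n = 172.8 kN/bolt. φR_n = 0.75 × (3×86.4 + 6×172.8) = 972.0 kN.
Tension rupture (net): A_n = (206 − 3×24)×8 = 1072 mm² (U = 1.0, A_e = A_n). φR_n = 0.75 × 450 × 1072 = 361.8 kN.
Tension yield (gross): A_g = 206×8 = 1648 mm². φR_n = 0.90 × 345 × 1648 = 511.7 kN.
Governing: min(788.9, 972.0, 361.8, 511.7) = 361.8 kN → net-section rupture.

361.8 kN (net-section rupture governs)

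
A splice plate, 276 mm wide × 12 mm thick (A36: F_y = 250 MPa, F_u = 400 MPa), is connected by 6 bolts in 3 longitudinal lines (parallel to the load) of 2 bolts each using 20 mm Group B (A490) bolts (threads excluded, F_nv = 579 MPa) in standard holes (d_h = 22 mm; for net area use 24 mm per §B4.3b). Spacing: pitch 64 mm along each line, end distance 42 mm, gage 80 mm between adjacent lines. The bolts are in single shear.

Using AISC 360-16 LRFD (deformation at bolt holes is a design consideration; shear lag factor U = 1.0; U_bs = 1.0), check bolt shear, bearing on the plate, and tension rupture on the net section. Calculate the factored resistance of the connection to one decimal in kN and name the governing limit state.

734.4 kN (net-section rupture governs)

Bolt shear: A_b = π(20)²/4 = 314.16 mm². φR_n = 0.75 × 579 × 314.16 × 6 × 1 = 818.5 kN.
Bearing (12 mm plate, F_u = 400 MPa): end bolts L_c = 42 − 22/2 = 31, R_n = min(1.2×31×12×400, 2.4×20×12×400) = 178.56 kN/bolt; interior L_c = 64 − 22 = 42, R_n = 230.4 kN/bolt. φR_n = 0.75 × (3×178.56 + 3×230.4) = 920.2 kN.
Tension rupture (net): A_n = (276 − 3×24)×12 = 2448 mm² (U = 1.0, A_e = A_n). φR_n = 0.75 × 400 × 2448 = 734.4 kN.
Governing: min(818.5, 920.2, 734.4) = 734.4 kN → net-section rupture.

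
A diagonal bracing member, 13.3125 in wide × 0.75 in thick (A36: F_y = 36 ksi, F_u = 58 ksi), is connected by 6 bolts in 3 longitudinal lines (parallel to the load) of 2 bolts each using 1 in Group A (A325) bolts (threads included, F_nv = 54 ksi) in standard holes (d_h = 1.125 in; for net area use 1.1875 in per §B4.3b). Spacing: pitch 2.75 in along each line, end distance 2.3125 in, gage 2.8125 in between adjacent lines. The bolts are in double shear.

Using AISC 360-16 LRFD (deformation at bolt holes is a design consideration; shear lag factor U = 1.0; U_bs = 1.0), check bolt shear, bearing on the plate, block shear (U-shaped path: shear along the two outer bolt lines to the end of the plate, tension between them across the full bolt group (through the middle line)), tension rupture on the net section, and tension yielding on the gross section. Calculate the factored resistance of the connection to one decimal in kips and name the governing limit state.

Bolt shear: A_b = π(1)²/4 = 0.7854 in². φR_n = 0.75 × 54 × 0.7854 × 6 × 2 = 381.7 kips.
Bearing (0.75 in plate, F_u = 58 ksi): end bolts L_c = 2.3125 − 1.125/2 = 1.75, R_n = min(1.2×1.75×0.75×58, 2.4×1×0.75×58) = 91.35 kips/bolt; interior L_c = 2.75 − 1.125 = 1.625, R_n = 84.825 kips/bolt. φR_n = 0.75 × (3×91.35 + 3×84.825) = 396.4 kips.
Block shear: shear path 2×[2.3125+1×2.75] = 2×5.0625 in, A_gv = 7.5938, A_nv = 2×(5.0625 − 1.5×1.1875)×0.75 = 4.9219 in²; tension across gage: (5.625 − 2×1.1875)×0.75 = 2.4375 in². R_n = min(0.6×58×4.9219, 0.6×36×7.5938) + 1.0×58×2.4375 = min(171.28, 164.03) + 141.38 = 305.41 kips. φR_n = 0.75 × 305.41 = 229.1 kips.
Tension rupture (net): A_n = (13.3125 − 3×1.1875)×0.75 = 7.3125 in² (U = 1.0, A_e = A_n). φR_n = 0.75 × 58 × 7.3125 = 318.1 kips.
Tension yield (gross): A_g = 13.3125×0.75 = 9.9844 in². φR_n = 0.90 × 36 × 9.9844 = 323.5 kips.
Governing: min(381.7, 396.4, 229.1, 318.1, 323.5) = 229.1 kips → block shear.

229.1 kips (block shear governs)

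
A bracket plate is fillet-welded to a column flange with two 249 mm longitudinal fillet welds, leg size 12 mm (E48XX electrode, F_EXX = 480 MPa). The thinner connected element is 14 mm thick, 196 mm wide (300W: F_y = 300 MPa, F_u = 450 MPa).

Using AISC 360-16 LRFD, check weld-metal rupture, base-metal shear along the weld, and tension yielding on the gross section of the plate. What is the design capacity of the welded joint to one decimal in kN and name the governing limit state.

Weld metal: throat = 0.707×12 = 8.484 mm, L = 2×249 = 498 mm. φR_n = 0.75 × 0.6 × 480 × 8.484 × 498 = 912.6 kN.
Base metal shear (14 mm plate): yield φR_n = 1.0×0.6×300×14×498 = 1255.0 kN; rupture φR_n = 0.75×0.6×450×14×498 = 1411.8 kN; take 1255.0 kN (yield).
Tension yield (gross): A_g = 196×14 = 2744 mm². φR_n = 0.90 × 300 × 2744 = 740.9 kN.
Governing: min(912.6, 1255.0, 740.9) = 740.9 kN → gross-section yield.

740.9 kN (gross-section yield governs)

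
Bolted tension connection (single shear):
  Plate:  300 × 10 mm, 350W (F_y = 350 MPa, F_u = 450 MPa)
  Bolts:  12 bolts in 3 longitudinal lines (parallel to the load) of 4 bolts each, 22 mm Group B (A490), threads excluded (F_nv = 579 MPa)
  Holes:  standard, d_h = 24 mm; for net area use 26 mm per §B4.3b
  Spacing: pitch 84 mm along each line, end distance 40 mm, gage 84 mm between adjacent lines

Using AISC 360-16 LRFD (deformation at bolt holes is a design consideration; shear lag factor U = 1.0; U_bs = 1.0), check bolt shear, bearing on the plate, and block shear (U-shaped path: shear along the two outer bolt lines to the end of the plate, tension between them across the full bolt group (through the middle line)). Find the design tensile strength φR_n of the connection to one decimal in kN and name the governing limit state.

Bolt shear: A_b = π(22)²/4 = 380.13 mm². φR_n = 0.75 × 579 × 380.13 × 12 × 1 = 1980.9 kN.
Bearing (10 mm plate, F_u = 450 MPa): end bolts L_c = 40 − 24/2 = 28, R_n = min(1.2×28×10×450, 2.4×22×10×450) = 151.2 kN/bolt; interior L_c = 84 − 24 = 60, R_n = 237.6 kN/bolt. φR_n = 0.75 × (3×151.2 + 9×237.6) = 1944.0 kN.
Block shear: shear path 2×[40+3×84] = 2×292 mm, A_gv = 5840, A_nv = 2×(292 − 3.5×26)×10 = 4020 mm²; tension across gage: (168 − 2×26)×10 = 1160 mm². R_n = min(0.6×450×4020, 0.6×350×5840) + 1.0×450×1160 = min(1085.4, 1226.4) + 522 = 1607.4 kN. φR_n = 0.75 × 1607.4 = 1205.6 kN.
Governing: min(1980.9, 1944.0, 1205.6) = 1205.6 kN → block shear.

1205.6 kN (block shear governs)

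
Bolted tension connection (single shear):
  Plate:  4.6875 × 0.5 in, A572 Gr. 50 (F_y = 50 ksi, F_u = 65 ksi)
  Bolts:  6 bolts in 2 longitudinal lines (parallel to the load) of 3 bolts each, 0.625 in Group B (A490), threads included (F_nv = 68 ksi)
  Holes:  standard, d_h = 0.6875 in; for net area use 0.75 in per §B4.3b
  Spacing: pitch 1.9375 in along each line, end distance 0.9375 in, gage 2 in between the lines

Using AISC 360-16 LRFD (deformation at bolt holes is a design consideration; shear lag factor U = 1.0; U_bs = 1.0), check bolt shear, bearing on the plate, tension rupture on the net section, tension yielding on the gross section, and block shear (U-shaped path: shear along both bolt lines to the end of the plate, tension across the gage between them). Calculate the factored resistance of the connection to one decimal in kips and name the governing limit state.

Bolt shear: A_b = π(0.625)²/4 = 0.3068 in². φR_n = 0.75 × 68 × 0.3068 × 6 × 1 = 93.9 kips.
Bearing (0.5 in plate, F_u = 65 ksi): end bolts L_c = 0.9375 − 0.6875/2 = 0.59375, R_n = min(1.2×0.59375×0.5×65, 2.4×0.625×0.5×65) = 23.156 kips/bolt; interior L_c = 1.9375 − 0.6875 = 1.25, R_n = 48.75 kips/bolt. φR_n = 0.75 × (2×23.156 + 4×48.75) = 181.0 kips.
Tension rupture (net): A_n = (4.6875 − 2×0.75)×0.5 = 1.5938 in² (U = 1.0, A_e = A_n). φR_n = 0.75 × 65 × 1.5938 = 77.7 kips.
Tension yield (gross): A_g = 4.6875×0.5 = 2.3438 in². φR_n = 0.90 × 50 × 2.3438 = 105.5 kips.
Block shear: shear path 2×[0.9375+2×1.9375] = 2×4.8125 in, A_gv = 4.8125, A_nv = 2×(4.8125 − 2.5×0.75)×0.5 = 2.9375 in²; tension across gage: (2 − 1×0.75)×0.5 = 0.625 in². R_n = min(0.6×65×2.9375, 0.6×50×4.8125) + 1.0×65×0.625 = min(114.56, 144.38) + 40.625 = 155.19 kips. φR_n = 0.75 × 155.19 = 116.4 kips.
Governing: min(93.9, 181.0, 77.7, 105.5, 116.4) = 77.7 kips → net-section rupture.

77.7 kips (net-section rupture governs)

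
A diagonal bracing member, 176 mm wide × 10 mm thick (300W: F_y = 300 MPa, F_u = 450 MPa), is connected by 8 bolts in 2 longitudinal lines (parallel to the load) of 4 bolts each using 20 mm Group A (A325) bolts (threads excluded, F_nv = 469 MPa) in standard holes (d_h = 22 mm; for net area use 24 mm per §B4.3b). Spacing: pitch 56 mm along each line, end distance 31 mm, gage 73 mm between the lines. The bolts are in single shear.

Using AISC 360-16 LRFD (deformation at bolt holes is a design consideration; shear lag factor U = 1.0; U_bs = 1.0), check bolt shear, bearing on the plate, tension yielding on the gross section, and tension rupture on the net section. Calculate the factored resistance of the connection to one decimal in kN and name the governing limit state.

432.0 kN (net-section rupture governs)

Bolt shear: A_b = π(20)²/4 = 314.16 mm². φR_n = 0.75 × 469 × 314.16 × 8 × 1 = 884.0 kN.
Bearing (10 mm plate, F_u = 450 MPa): end bolts L_c = 31 − 22/2 = 20, R_n = min(1.2×20×10×450, 2.4×20×10×450) = 108 kN/bolt; interior L_c = 56 − 22 = 34, R_n = 183.6 kN/bolt. φR_n = 0.75 × (2×108 + 6×183.6) = 988.2 kN.
Tension yield (gross): A_g = 176×10 = 1760 mm². φR_n = 0.90 × 300 × 1760 = 475.2 kN.
Tension rupture (net): A_n = (176 − 2×24)×10 = 1280 mm² (U = 1.0, A_e = A_n). φR_n = 0.75 × 450 × 1280 = 432.0 kN.
Governing: min(884.0, 988.2, 475.2, 432.0) = 432.0 kN → net-section rupture.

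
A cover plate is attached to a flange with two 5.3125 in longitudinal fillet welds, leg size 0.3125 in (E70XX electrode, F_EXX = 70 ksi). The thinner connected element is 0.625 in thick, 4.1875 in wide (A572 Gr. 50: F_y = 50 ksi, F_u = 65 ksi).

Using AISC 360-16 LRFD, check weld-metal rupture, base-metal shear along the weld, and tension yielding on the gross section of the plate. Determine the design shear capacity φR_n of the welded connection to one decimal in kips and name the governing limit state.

73.9 kips (weld metal governs)

Weld metal: throat = 0.707×0.3125 = 0.22094 in, L = 2×5.3125 = 10.625 in. φR_n = 0.75 × 0.6 × 70 × 0.22094 × 10.625 = 73.9 kips.
Base metal shear (0.625 in plate): yield φR_n = 1.0×0.6×50×0.625×10.625 = 199.2 kips; rupture φR_n = 0.75×0.6×65×0.625×10.625 = 194.2 kips; take 194.2 kips (rupture).
Tension yield (gross): A_g = 4.1875×0.625 = 2.6172 in². φR_n = 0.90 × 50 × 2.6172 = 117.8 kips.
Governing: min(73.9, 194.2, 117.8) = 73.9 kips → weld metal.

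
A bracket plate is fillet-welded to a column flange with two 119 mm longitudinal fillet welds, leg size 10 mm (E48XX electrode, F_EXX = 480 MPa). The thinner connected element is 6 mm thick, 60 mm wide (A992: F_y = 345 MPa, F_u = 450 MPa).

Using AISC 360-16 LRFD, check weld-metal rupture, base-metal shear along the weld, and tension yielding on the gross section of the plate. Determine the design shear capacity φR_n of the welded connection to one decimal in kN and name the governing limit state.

111.8 kN (gross-section yield governs)

Weld metal: throat = 0.707×10 = 7.07 mm, L = 2×119 = 238 mm. φR_n = 0.75 × 0.6 × 480 × 7.07 × 238 = 363.5 kN.
Base metal shear (6 mm plate): yield φR_n = 1.0×0.6×345×6×238 = 295.6 kN; rupture φR_n = 0.75×0.6×450×6×238 = 289.2 kN; take 289.2 kN (rupture).
Tension yield (gross): A_g = 60×6 = 360 mm². φR_n = 0.90 × 345 × 360 = 111.8 kN.
Governing: min(363.5, 289.2, 111.8) = 111.8 kN → gross-section yield.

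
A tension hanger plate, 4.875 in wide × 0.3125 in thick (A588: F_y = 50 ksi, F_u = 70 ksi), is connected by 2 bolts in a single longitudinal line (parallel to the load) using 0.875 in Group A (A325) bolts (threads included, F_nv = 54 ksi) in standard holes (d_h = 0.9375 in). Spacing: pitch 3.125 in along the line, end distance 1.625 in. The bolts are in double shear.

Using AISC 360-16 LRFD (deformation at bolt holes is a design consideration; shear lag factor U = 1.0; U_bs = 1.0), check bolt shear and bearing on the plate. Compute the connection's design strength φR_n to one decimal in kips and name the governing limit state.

57.2 kips (bearing governs)

Bolt shear: A_b = π(0.875)²/4 = 0.60132 in². φR_n = 0.75 × 54 × 0.60132 × 2 × 2 = 97.4 kips.
Bearing (0.3125 in plate, F_u = 70 ksi): end bolts L_c = 1.625 − 0.9375/2 = 1.15625, R_n = min(1.2×1.15625×0.3125×70, 2.4×0.875×0.3125×70) = 30.352 kips/bolt; interior L_c = 3.125 − 0.9375 = 2.1875, R_n = 45.938 kips/bolt. φR_n = 0.75 × (1×30.352 + 1×45.938) = 57.2 kips.
Governing: min(97.4, 57.2) = 57.2 kips → bearing.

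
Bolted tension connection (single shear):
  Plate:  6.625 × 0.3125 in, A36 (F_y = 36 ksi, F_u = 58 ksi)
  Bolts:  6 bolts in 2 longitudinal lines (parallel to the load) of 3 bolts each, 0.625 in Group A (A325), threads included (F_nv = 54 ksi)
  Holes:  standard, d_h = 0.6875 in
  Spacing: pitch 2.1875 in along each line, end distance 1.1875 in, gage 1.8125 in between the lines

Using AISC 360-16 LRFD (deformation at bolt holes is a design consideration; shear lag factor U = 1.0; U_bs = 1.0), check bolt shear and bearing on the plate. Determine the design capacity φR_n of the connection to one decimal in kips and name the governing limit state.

Bolt shear: A_b = π(0.625)²/4 = 0.3068 in². φR_n = 0.75 × 54 × 0.3068 × 6 × 1 = 74.6 kips.
Bearing (0.3125 in plate, F_u = 58 ksi): end bolts L_c = 1.1875 − 0.6875/2 = 0.84375, R_n = min(1.2×0.84375×0.3125×58, 2.4×0.625×0.3125×58) = 18.352 kips/bolt; interior L_c = 2.1875 − 0.6875 = 1.5, R_n = 27.188 kips/bolt. φR_n = 0.75 × (2×18.352 + 4×27.188) = 109.1 kips.
Governing: min(74.6, 109.1) = 74.6 kips → bolt shear.

74.6 kips (bolt shear governs)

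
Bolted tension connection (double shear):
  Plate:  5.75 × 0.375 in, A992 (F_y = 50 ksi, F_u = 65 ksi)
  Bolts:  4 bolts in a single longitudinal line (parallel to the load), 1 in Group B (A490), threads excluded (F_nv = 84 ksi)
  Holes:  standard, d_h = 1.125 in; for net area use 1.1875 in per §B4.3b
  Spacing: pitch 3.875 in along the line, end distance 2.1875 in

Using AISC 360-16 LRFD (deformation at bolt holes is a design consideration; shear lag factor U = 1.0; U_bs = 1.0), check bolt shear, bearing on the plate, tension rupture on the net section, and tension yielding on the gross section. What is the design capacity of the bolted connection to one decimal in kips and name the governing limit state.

Bolt shear: A_b = π(1)²/4 = 0.7854 in². φR_n = 0.75 × 84 × 0.7854 × 4 × 2 = 395.8 kips.
Bearing (0.375 in plate, F_u = 65 ksi): end bolts L_c = 2.1875 − 1.125/2 = 1.625, R_n = min(1.2×1.625×0.375×65, 2.4×1×0.375×65) = 47.531 kips/bolt; interior L_c = 3.875 − 1.125 = 2.75, R_n = 58.5 kips/bolt. φR_n = 0.75 × (1×47.531 + 3×58.5) = 167.3 kips.
Tension rupture (net): A_n = (5.75 − 1×1.1875)×0.375 = 1.7109 in² (U = 1.0, A_e = A_n). φR_n = 0.75 × 65 × 1.7109 = 83.4 kips.
Tension yield (gross): A_g = 5.75×0.375 = 2.1563 in². φR_n = 0.90 × 50 × 2.1563 = 97.0 kips.
Governing: min(395.8, 167.3, 83.4, 97.0) = 83.4 kips → net-section rupture.

83.4 kips (net-section rupture governs)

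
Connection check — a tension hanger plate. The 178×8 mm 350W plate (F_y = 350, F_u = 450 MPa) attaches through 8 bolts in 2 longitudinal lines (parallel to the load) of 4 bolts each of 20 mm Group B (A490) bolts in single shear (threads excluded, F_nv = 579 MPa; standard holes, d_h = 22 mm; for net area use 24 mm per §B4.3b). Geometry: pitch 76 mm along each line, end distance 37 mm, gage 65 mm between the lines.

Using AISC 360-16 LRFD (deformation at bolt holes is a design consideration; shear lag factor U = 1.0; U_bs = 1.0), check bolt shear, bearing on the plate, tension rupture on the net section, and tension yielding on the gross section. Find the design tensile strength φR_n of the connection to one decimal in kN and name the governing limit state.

Bolt shear: A_b = π(20)²/4 = 314.16 mm². φR_n = 0.75 × 579 × 314.16 × 8 × 1 = 1091.4 kN.
Bearing (8 mm plate, F_u = 450 MPa): end bolts L_c = 37 − 22/2 = 26, R_n = min(1.2×26×8×450, 2.4×20×8×450) = 112.32 kN/bolt; interior L_c = 76 − 22 = 54, R_n = 172.8 kN/bolt. φR_n = 0.75 × (2×112.32 + 6×172.8) = 946.1 kN.
Tension rupture (net): A_n = (178 − 2×24)×8 = 1040 mm² (U = 1.0, A_e = A_n). φR_n = 0.75 × 450 × 1040 = 351.0 kN.
Tension yield (gross): A_g = 178×8 = 1424 mm². φR_n = 0.90 × 350 × 1424 = 448.6 kN.
Governing: min(1091.4, 946.1, 351.0, 448.6) = 351.0 kN → net-section rupture.

351.0 kN (net-section rupture governs)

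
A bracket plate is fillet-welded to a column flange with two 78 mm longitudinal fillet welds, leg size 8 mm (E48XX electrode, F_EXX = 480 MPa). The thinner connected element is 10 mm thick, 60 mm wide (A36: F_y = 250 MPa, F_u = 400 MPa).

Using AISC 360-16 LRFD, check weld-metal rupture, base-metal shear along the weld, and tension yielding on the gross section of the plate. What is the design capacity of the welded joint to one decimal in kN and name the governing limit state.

135.0 kN (gross-section yield governs)

Weld metal: throat = 0.707×8 = 5.656 mm, L = 2×78 = 156 mm. φR_n = 0.75 × 0.6 × 480 × 5.656 × 156 = 190.6 kN.
Base metal shear (10 mm plate): yield φR_n = 1.0×0.6×250×10×156 = 234.0 kN; rupture φR_n = 0.75×0.6×400×10×156 = 280.8 kN; take 234.0 kN (yield).
Tension yield (gross): A_g = 60×10 = 600 mm². φR_n = 0.90 × 250 × 600 = 135.0 kN.
Governing: min(190.6, 234.0, 135.0) = 135.0 kN → gross-section yield.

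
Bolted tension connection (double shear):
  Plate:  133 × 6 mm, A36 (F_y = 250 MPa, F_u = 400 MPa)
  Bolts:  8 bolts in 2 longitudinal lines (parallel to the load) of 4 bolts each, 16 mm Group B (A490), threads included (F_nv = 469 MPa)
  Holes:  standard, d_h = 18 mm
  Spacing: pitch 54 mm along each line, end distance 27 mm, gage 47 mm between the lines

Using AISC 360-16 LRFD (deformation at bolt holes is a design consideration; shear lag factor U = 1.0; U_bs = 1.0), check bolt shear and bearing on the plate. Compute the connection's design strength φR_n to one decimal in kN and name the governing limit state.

Bolt shear: A_b = π(16)²/4 = 201.06 mm². φR_n = 0.75 × 469 × 201.06 × 8 × 2 = 1131.6 kN.
Bearing (6 mm plate, F_u = 400 MPa): end bolts L_c = 27 − 18/2 = 18, R_n = min(1.2×18×6×400, 2.4×16×6×400) = 51.84 kN/bolt; interior L_c = 54 − 18 = 36, R_n = 92.16 kN/bolt. φR_n = 0.75 × (2×51.84 + 6×92.16) = 492.5 kN.
Governing: min(1131.6, 492.5) = 492.5 kN → bearing.

492.5 kN (bearing governs)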